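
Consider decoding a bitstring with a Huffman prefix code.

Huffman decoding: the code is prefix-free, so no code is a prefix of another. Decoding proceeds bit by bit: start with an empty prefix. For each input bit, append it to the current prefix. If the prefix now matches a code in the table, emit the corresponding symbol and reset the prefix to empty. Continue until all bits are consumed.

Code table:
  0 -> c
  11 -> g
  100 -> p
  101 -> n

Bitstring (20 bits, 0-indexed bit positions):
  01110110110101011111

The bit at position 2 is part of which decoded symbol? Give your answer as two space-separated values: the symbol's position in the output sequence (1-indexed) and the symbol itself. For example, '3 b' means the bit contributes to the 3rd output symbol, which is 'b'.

Bit 0: prefix='0' -> emit 'c', reset
Bit 1: prefix='1' (no match yet)
Bit 2: prefix='11' -> emit 'g', reset
Bit 3: prefix='1' (no match yet)
Bit 4: prefix='10' (no match yet)
Bit 5: prefix='101' -> emit 'n', reset
Bit 6: prefix='1' (no match yet)

Answer: 2 g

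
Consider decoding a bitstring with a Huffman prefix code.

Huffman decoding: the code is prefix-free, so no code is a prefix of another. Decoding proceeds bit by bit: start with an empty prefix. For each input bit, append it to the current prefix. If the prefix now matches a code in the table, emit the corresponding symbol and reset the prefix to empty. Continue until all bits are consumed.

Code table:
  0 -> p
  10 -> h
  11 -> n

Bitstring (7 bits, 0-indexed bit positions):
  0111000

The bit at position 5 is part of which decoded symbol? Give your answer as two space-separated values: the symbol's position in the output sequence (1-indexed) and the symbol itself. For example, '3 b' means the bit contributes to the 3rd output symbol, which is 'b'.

Answer: 4 p

Derivation:
Bit 0: prefix='0' -> emit 'p', reset
Bit 1: prefix='1' (no match yet)
Bit 2: prefix='11' -> emit 'n', reset
Bit 3: prefix='1' (no match yet)
Bit 4: prefix='10' -> emit 'h', reset
Bit 5: prefix='0' -> emit 'p', reset
Bit 6: prefix='0' -> emit 'p', reset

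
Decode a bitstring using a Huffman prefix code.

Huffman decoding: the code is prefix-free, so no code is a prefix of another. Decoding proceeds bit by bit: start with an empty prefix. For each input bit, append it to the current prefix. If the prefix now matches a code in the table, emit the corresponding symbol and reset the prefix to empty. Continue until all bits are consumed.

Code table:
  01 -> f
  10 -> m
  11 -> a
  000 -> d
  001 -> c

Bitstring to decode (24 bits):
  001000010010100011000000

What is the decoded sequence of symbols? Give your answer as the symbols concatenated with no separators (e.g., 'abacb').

Answer: cdfcfdadd

Derivation:
Bit 0: prefix='0' (no match yet)
Bit 1: prefix='00' (no match yet)
Bit 2: prefix='001' -> emit 'c', reset
Bit 3: prefix='0' (no match yet)
Bit 4: prefix='00' (no match yet)
Bit 5: prefix='000' -> emit 'd', reset
Bit 6: prefix='0' (no match yet)
Bit 7: prefix='01' -> emit 'f', reset
Bit 8: prefix='0' (no match yet)
Bit 9: prefix='00' (no match yet)
Bit 10: prefix='001' -> emit 'c', reset
Bit 11: prefix='0' (no match yet)
Bit 12: prefix='01' -> emit 'f', reset
Bit 13: prefix='0' (no match yet)
Bit 14: prefix='00' (no match yet)
Bit 15: prefix='000' -> emit 'd', reset
Bit 16: prefix='1' (no match yet)
Bit 17: prefix='11' -> emit 'a', reset
Bit 18: prefix='0' (no match yet)
Bit 19: prefix='00' (no match yet)
Bit 20: prefix='000' -> emit 'd', reset
Bit 21: prefix='0' (no match yet)
Bit 22: prefix='00' (no match yet)
Bit 23: prefix='000' -> emit 'd', reset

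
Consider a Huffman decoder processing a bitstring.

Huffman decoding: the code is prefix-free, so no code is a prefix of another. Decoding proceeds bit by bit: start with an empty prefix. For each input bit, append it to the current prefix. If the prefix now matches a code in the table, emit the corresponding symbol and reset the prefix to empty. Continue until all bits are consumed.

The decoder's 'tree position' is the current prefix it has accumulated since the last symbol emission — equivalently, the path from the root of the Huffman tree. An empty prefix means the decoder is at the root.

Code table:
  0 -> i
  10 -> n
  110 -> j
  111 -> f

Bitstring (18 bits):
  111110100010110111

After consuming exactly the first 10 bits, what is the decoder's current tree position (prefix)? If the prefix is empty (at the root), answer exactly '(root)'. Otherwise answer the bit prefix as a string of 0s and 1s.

Answer: (root)

Derivation:
Bit 0: prefix='1' (no match yet)
Bit 1: prefix='11' (no match yet)
Bit 2: prefix='111' -> emit 'f', reset
Bit 3: prefix='1' (no match yet)
Bit 4: prefix='11' (no match yet)
Bit 5: prefix='110' -> emit 'j', reset
Bit 6: prefix='1' (no match yet)
Bit 7: prefix='10' -> emit 'n', reset
Bit 8: prefix='0' -> emit 'i', reset
Bit 9: prefix='0' -> emit 'i', reset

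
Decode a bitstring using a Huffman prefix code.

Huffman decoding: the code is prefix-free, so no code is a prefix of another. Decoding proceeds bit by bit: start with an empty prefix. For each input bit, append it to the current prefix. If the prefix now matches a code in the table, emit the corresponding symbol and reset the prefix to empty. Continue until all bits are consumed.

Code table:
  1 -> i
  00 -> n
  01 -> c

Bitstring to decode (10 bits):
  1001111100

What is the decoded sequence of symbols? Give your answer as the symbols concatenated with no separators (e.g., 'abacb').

Bit 0: prefix='1' -> emit 'i', reset
Bit 1: prefix='0' (no match yet)
Bit 2: prefix='00' -> emit 'n', reset
Bit 3: prefix='1' -> emit 'i', reset
Bit 4: prefix='1' -> emit 'i', reset
Bit 5: prefix='1' -> emit 'i', reset
Bit 6: prefix='1' -> emit 'i', reset
Bit 7: prefix='1' -> emit 'i', reset
Bit 8: prefix='0' (no match yet)
Bit 9: prefix='00' -> emit 'n', reset

Answer: iniiiiin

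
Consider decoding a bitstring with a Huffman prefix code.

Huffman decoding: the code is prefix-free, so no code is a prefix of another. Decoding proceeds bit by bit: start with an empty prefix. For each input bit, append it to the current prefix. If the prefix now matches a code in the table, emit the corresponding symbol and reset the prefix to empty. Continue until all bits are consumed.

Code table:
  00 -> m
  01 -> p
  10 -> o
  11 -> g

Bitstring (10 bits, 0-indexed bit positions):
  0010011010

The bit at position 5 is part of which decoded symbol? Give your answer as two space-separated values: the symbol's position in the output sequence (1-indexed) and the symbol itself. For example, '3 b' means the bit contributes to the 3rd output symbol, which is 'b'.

Answer: 3 p

Derivation:
Bit 0: prefix='0' (no match yet)
Bit 1: prefix='00' -> emit 'm', reset
Bit 2: prefix='1' (no match yet)
Bit 3: prefix='10' -> emit 'o', reset
Bit 4: prefix='0' (no match yet)
Bit 5: prefix='01' -> emit 'p', reset
Bit 6: prefix='1' (no match yet)
Bit 7: prefix='10' -> emit 'o', reset
Bit 8: prefix='1' (no match yet)
Bit 9: prefix='10' -> emit 'o', reset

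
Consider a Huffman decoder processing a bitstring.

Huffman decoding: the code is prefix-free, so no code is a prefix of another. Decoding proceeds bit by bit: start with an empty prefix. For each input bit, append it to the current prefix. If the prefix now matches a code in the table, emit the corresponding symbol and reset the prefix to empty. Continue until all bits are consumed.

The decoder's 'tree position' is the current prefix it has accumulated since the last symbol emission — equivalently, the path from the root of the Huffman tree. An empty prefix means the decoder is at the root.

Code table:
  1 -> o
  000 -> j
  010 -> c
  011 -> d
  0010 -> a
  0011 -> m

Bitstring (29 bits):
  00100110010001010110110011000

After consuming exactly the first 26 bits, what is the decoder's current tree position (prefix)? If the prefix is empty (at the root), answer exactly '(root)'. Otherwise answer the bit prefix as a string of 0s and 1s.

Answer: (root)

Derivation:
Bit 0: prefix='0' (no match yet)
Bit 1: prefix='00' (no match yet)
Bit 2: prefix='001' (no match yet)
Bit 3: prefix='0010' -> emit 'a', reset
Bit 4: prefix='0' (no match yet)
Bit 5: prefix='01' (no match yet)
Bit 6: prefix='011' -> emit 'd', reset
Bit 7: prefix='0' (no match yet)
Bit 8: prefix='00' (no match yet)
Bit 9: prefix='001' (no match yet)
Bit 10: prefix='0010' -> emit 'a', reset
Bit 11: prefix='0' (no match yet)
Bit 12: prefix='00' (no match yet)
Bit 13: prefix='001' (no match yet)
Bit 14: prefix='0010' -> emit 'a', reset
Bit 15: prefix='1' -> emit 'o', reset
Bit 16: prefix='0' (no match yet)
Bit 17: prefix='01' (no match yet)
Bit 18: prefix='011' -> emit 'd', reset
Bit 19: prefix='0' (no match yet)
Bit 20: prefix='01' (no match yet)
Bit 21: prefix='011' -> emit 'd', reset
Bit 22: prefix='0' (no match yet)
Bit 23: prefix='00' (no match yet)
Bit 24: prefix='001' (no match yet)
Bit 25: prefix='0011' -> emit 'm', reset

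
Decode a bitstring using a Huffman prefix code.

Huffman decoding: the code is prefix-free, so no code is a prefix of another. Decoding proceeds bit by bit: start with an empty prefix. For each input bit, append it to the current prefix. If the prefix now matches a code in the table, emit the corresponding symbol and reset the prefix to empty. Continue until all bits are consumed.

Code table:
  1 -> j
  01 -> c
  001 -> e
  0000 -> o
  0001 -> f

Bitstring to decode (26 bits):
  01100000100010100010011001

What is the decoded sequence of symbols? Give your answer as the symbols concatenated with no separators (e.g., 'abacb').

Answer: cjocfcfeje

Derivation:
Bit 0: prefix='0' (no match yet)
Bit 1: prefix='01' -> emit 'c', reset
Bit 2: prefix='1' -> emit 'j', reset
Bit 3: prefix='0' (no match yet)
Bit 4: prefix='00' (no match yet)
Bit 5: prefix='000' (no match yet)
Bit 6: prefix='0000' -> emit 'o', reset
Bit 7: prefix='0' (no match yet)
Bit 8: prefix='01' -> emit 'c', reset
Bit 9: prefix='0' (no match yet)
Bit 10: prefix='00' (no match yet)
Bit 11: prefix='000' (no match yet)
Bit 12: prefix='0001' -> emit 'f', reset
Bit 13: prefix='0' (no match yet)
Bit 14: prefix='01' -> emit 'c', reset
Bit 15: prefix='0' (no match yet)
Bit 16: prefix='00' (no match yet)
Bit 17: prefix='000' (no match yet)
Bit 18: prefix='0001' -> emit 'f', reset
Bit 19: prefix='0' (no match yet)
Bit 20: prefix='00' (no match yet)
Bit 21: prefix='001' -> emit 'e', reset
Bit 22: prefix='1' -> emit 'j', reset
Bit 23: prefix='0' (no match yet)
Bit 24: prefix='00' (no match yet)
Bit 25: prefix='001' -> emit 'e', reset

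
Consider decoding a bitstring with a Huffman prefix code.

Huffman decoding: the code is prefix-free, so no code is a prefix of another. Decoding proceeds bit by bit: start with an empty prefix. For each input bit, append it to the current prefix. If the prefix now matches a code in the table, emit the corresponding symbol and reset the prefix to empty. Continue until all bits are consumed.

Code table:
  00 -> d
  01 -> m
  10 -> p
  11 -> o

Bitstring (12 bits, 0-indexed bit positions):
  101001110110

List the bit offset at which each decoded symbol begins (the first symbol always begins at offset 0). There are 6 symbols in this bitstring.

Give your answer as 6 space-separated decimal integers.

Answer: 0 2 4 6 8 10

Derivation:
Bit 0: prefix='1' (no match yet)
Bit 1: prefix='10' -> emit 'p', reset
Bit 2: prefix='1' (no match yet)
Bit 3: prefix='10' -> emit 'p', reset
Bit 4: prefix='0' (no match yet)
Bit 5: prefix='01' -> emit 'm', reset
Bit 6: prefix='1' (no match yet)
Bit 7: prefix='11' -> emit 'o', reset
Bit 8: prefix='0' (no match yet)
Bit 9: prefix='01' -> emit 'm', reset
Bit 10: prefix='1' (no match yet)
Bit 11: prefix='10' -> emit 'p', reset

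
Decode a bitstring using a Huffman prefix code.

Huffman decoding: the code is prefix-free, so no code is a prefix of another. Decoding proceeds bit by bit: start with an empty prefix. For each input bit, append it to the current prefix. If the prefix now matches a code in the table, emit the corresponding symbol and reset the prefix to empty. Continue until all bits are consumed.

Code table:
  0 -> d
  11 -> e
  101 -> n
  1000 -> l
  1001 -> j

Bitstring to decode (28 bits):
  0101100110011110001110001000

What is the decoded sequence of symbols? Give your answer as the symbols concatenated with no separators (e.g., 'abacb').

Bit 0: prefix='0' -> emit 'd', reset
Bit 1: prefix='1' (no match yet)
Bit 2: prefix='10' (no match yet)
Bit 3: prefix='101' -> emit 'n', reset
Bit 4: prefix='1' (no match yet)
Bit 5: prefix='10' (no match yet)
Bit 6: prefix='100' (no match yet)
Bit 7: prefix='1001' -> emit 'j', reset
Bit 8: prefix='1' (no match yet)
Bit 9: prefix='10' (no match yet)
Bit 10: prefix='100' (no match yet)
Bit 11: prefix='1001' -> emit 'j', reset
Bit 12: prefix='1' (no match yet)
Bit 13: prefix='11' -> emit 'e', reset
Bit 14: prefix='1' (no match yet)
Bit 15: prefix='10' (no match yet)
Bit 16: prefix='100' (no match yet)
Bit 17: prefix='1000' -> emit 'l', reset
Bit 18: prefix='1' (no match yet)
Bit 19: prefix='11' -> emit 'e', reset
Bit 20: prefix='1' (no match yet)
Bit 21: prefix='10' (no match yet)
Bit 22: prefix='100' (no match yet)
Bit 23: prefix='1000' -> emit 'l', reset
Bit 24: prefix='1' (no match yet)
Bit 25: prefix='10' (no match yet)
Bit 26: prefix='100' (no match yet)
Bit 27: prefix='1000' -> emit 'l', reset

Answer: dnjjelell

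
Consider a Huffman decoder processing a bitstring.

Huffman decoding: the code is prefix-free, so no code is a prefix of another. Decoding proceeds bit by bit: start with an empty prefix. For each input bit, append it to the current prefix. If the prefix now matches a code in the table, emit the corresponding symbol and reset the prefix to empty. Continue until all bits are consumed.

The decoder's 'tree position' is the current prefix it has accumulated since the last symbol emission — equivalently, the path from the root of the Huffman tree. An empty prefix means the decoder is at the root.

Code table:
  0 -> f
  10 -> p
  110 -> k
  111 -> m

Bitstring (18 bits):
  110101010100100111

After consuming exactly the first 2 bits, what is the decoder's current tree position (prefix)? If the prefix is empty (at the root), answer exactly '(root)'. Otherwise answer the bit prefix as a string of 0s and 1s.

Answer: 11

Derivation:
Bit 0: prefix='1' (no match yet)
Bit 1: prefix='11' (no match yet)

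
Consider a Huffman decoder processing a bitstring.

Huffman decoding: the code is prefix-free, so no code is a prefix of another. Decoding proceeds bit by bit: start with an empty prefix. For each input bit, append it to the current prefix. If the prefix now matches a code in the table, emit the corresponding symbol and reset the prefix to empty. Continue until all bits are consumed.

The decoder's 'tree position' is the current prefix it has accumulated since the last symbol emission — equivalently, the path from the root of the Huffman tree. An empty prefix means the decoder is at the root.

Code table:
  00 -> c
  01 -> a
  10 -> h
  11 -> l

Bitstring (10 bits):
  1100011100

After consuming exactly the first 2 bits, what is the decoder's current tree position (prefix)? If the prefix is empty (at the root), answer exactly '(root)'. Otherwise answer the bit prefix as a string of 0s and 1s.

Answer: (root)

Derivation:
Bit 0: prefix='1' (no match yet)
Bit 1: prefix='11' -> emit 'l', reset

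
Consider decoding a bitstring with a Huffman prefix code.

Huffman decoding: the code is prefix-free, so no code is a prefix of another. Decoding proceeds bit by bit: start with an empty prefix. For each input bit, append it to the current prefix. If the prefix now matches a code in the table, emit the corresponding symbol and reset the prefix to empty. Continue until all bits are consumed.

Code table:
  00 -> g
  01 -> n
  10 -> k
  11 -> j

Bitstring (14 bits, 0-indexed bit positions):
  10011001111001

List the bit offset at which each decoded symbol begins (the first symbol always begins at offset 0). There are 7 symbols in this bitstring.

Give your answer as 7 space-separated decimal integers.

Answer: 0 2 4 6 8 10 12

Derivation:
Bit 0: prefix='1' (no match yet)
Bit 1: prefix='10' -> emit 'k', reset
Bit 2: prefix='0' (no match yet)
Bit 3: prefix='01' -> emit 'n', reset
Bit 4: prefix='1' (no match yet)
Bit 5: prefix='10' -> emit 'k', reset
Bit 6: prefix='0' (no match yet)
Bit 7: prefix='01' -> emit 'n', reset
Bit 8: prefix='1' (no match yet)
Bit 9: prefix='11' -> emit 'j', reset
Bit 10: prefix='1' (no match yet)
Bit 11: prefix='10' -> emit 'k', reset
Bit 12: prefix='0' (no match yet)
Bit 13: prefix='01' -> emit 'n', reset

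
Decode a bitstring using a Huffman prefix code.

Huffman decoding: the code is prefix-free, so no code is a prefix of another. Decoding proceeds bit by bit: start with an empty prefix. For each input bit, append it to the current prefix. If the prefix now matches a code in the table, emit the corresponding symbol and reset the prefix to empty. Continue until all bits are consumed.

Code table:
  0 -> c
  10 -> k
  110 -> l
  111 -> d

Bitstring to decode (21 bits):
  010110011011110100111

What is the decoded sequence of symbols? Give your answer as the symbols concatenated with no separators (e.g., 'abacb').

Answer: cklcldkkcd

Derivation:
Bit 0: prefix='0' -> emit 'c', reset
Bit 1: prefix='1' (no match yet)
Bit 2: prefix='10' -> emit 'k', reset
Bit 3: prefix='1' (no match yet)
Bit 4: prefix='11' (no match yet)
Bit 5: prefix='110' -> emit 'l', reset
Bit 6: prefix='0' -> emit 'c', reset
Bit 7: prefix='1' (no match yet)
Bit 8: prefix='11' (no match yet)
Bit 9: prefix='110' -> emit 'l', reset
Bit 10: prefix='1' (no match yet)
Bit 11: prefix='11' (no match yet)
Bit 12: prefix='111' -> emit 'd', reset
Bit 13: prefix='1' (no match yet)
Bit 14: prefix='10' -> emit 'k', reset
Bit 15: prefix='1' (no match yet)
Bit 16: prefix='10' -> emit 'k', reset
Bit 17: prefix='0' -> emit 'c', reset
Bit 18: prefix='1' (no match yet)
Bit 19: prefix='11' (no match yet)
Bit 20: prefix='111' -> emit 'd', reset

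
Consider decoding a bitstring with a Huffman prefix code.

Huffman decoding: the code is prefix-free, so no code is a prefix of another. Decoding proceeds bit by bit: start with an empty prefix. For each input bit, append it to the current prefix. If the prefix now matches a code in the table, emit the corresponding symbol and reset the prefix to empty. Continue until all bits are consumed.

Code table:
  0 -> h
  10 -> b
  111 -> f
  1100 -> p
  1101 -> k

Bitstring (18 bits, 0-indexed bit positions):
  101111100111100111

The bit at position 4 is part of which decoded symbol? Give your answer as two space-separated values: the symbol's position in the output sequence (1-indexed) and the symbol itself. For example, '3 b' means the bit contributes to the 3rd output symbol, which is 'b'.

Bit 0: prefix='1' (no match yet)
Bit 1: prefix='10' -> emit 'b', reset
Bit 2: prefix='1' (no match yet)
Bit 3: prefix='11' (no match yet)
Bit 4: prefix='111' -> emit 'f', reset
Bit 5: prefix='1' (no match yet)
Bit 6: prefix='11' (no match yet)
Bit 7: prefix='110' (no match yet)
Bit 8: prefix='1100' -> emit 'p', reset

Answer: 2 f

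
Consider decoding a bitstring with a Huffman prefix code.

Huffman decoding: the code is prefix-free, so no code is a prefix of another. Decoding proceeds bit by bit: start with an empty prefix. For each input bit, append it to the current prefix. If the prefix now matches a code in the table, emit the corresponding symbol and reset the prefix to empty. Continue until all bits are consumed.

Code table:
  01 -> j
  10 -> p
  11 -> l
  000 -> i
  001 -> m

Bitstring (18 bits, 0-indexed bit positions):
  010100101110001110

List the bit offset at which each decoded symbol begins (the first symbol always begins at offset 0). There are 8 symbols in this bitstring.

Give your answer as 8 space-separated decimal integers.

Bit 0: prefix='0' (no match yet)
Bit 1: prefix='01' -> emit 'j', reset
Bit 2: prefix='0' (no match yet)
Bit 3: prefix='01' -> emit 'j', reset
Bit 4: prefix='0' (no match yet)
Bit 5: prefix='00' (no match yet)
Bit 6: prefix='001' -> emit 'm', reset
Bit 7: prefix='0' (no match yet)
Bit 8: prefix='01' -> emit 'j', reset
Bit 9: prefix='1' (no match yet)
Bit 10: prefix='11' -> emit 'l', reset
Bit 11: prefix='0' (no match yet)
Bit 12: prefix='00' (no match yet)
Bit 13: prefix='000' -> emit 'i', reset
Bit 14: prefix='1' (no match yet)
Bit 15: prefix='11' -> emit 'l', reset
Bit 16: prefix='1' (no match yet)
Bit 17: prefix='10' -> emit 'p', reset

Answer: 0 2 4 7 9 11 14 16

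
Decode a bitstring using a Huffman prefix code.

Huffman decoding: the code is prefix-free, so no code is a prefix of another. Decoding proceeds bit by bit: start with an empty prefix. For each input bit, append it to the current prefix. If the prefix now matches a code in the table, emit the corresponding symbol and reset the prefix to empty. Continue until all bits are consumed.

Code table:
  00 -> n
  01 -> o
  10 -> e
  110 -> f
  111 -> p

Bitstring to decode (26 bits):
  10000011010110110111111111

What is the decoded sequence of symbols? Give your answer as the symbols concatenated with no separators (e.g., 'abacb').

Answer: ennfeffppp

Derivation:
Bit 0: prefix='1' (no match yet)
Bit 1: prefix='10' -> emit 'e', reset
Bit 2: prefix='0' (no match yet)
Bit 3: prefix='00' -> emit 'n', reset
Bit 4: prefix='0' (no match yet)
Bit 5: prefix='00' -> emit 'n', reset
Bit 6: prefix='1' (no match yet)
Bit 7: prefix='11' (no match yet)
Bit 8: prefix='110' -> emit 'f', reset
Bit 9: prefix='1' (no match yet)
Bit 10: prefix='10' -> emit 'e', reset
Bit 11: prefix='1' (no match yet)
Bit 12: prefix='11' (no match yet)
Bit 13: prefix='110' -> emit 'f', reset
Bit 14: prefix='1' (no match yet)
Bit 15: prefix='11' (no match yet)
Bit 16: prefix='110' -> emit 'f', reset
Bit 17: prefix='1' (no match yet)
Bit 18: prefix='11' (no match yet)
Bit 19: prefix='111' -> emit 'p', reset
Bit 20: prefix='1' (no match yet)
Bit 21: prefix='11' (no match yet)
Bit 22: prefix='111' -> emit 'p', reset
Bit 23: prefix='1' (no match yet)
Bit 24: prefix='11' (no match yet)
Bit 25: prefix='111' -> emit 'p', reset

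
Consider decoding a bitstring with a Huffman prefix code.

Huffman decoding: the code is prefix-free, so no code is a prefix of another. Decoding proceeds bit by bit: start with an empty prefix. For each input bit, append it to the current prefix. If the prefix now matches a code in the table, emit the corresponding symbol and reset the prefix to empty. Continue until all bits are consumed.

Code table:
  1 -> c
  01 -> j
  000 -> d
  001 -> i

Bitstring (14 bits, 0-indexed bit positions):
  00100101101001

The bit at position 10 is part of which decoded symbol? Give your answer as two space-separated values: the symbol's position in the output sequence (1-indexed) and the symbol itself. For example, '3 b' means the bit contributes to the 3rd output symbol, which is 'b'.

Bit 0: prefix='0' (no match yet)
Bit 1: prefix='00' (no match yet)
Bit 2: prefix='001' -> emit 'i', reset
Bit 3: prefix='0' (no match yet)
Bit 4: prefix='00' (no match yet)
Bit 5: prefix='001' -> emit 'i', reset
Bit 6: prefix='0' (no match yet)
Bit 7: prefix='01' -> emit 'j', reset
Bit 8: prefix='1' -> emit 'c', reset
Bit 9: prefix='0' (no match yet)
Bit 10: prefix='01' -> emit 'j', reset
Bit 11: prefix='0' (no match yet)
Bit 12: prefix='00' (no match yet)
Bit 13: prefix='001' -> emit 'i', reset

Answer: 5 j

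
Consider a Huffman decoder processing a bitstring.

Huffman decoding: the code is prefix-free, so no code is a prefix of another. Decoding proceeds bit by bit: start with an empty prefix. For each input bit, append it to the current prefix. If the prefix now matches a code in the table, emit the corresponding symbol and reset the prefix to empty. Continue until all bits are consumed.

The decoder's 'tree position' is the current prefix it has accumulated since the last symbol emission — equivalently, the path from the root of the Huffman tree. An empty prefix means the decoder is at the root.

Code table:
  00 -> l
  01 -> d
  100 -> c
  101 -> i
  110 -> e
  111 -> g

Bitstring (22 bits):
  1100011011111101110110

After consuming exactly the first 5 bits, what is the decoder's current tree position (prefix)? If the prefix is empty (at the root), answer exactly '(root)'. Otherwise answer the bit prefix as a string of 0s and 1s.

Answer: (root)

Derivation:
Bit 0: prefix='1' (no match yet)
Bit 1: prefix='11' (no match yet)
Bit 2: prefix='110' -> emit 'e', reset
Bit 3: prefix='0' (no match yet)
Bit 4: prefix='00' -> emit 'l', reset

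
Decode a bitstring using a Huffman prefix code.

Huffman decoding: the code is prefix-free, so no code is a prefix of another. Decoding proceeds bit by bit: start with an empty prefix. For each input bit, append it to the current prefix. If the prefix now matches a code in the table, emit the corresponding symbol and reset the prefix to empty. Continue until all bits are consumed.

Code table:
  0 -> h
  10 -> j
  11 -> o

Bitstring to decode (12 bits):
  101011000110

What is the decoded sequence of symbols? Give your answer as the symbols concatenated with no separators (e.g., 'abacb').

Answer: jjohhhoh

Derivation:
Bit 0: prefix='1' (no match yet)
Bit 1: prefix='10' -> emit 'j', reset
Bit 2: prefix='1' (no match yet)
Bit 3: prefix='10' -> emit 'j', reset
Bit 4: prefix='1' (no match yet)
Bit 5: prefix='11' -> emit 'o', reset
Bit 6: prefix='0' -> emit 'h', reset
Bit 7: prefix='0' -> emit 'h', reset
Bit 8: prefix='0' -> emit 'h', reset
Bit 9: prefix='1' (no match yet)
Bit 10: prefix='11' -> emit 'o', reset
Bit 11: prefix='0' -> emit 'h', reset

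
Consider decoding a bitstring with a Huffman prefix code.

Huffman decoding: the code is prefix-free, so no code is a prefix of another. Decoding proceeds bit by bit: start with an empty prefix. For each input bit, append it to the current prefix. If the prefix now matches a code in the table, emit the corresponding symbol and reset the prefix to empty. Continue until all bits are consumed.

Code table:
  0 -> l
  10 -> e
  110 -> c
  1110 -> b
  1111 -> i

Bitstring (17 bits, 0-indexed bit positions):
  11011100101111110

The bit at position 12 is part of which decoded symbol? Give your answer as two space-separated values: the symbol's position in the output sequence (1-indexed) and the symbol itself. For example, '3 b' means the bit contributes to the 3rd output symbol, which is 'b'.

Bit 0: prefix='1' (no match yet)
Bit 1: prefix='11' (no match yet)
Bit 2: prefix='110' -> emit 'c', reset
Bit 3: prefix='1' (no match yet)
Bit 4: prefix='11' (no match yet)
Bit 5: prefix='111' (no match yet)
Bit 6: prefix='1110' -> emit 'b', reset
Bit 7: prefix='0' -> emit 'l', reset
Bit 8: prefix='1' (no match yet)
Bit 9: prefix='10' -> emit 'e', reset
Bit 10: prefix='1' (no match yet)
Bit 11: prefix='11' (no match yet)
Bit 12: prefix='111' (no match yet)
Bit 13: prefix='1111' -> emit 'i', reset
Bit 14: prefix='1' (no match yet)
Bit 15: prefix='11' (no match yet)
Bit 16: prefix='110' -> emit 'c', reset

Answer: 5 i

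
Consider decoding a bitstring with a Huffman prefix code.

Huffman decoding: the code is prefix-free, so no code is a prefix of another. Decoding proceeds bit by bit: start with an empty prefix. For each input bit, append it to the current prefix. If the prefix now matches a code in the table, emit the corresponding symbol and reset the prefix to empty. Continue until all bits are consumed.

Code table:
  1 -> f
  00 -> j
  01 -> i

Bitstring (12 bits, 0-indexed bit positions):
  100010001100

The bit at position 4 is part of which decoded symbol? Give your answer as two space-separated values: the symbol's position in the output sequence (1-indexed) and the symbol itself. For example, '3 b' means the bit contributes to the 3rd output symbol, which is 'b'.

Answer: 3 i

Derivation:
Bit 0: prefix='1' -> emit 'f', reset
Bit 1: prefix='0' (no match yet)
Bit 2: prefix='00' -> emit 'j', reset
Bit 3: prefix='0' (no match yet)
Bit 4: prefix='01' -> emit 'i', reset
Bit 5: prefix='0' (no match yet)
Bit 6: prefix='00' -> emit 'j', reset
Bit 7: prefix='0' (no match yet)
Bit 8: prefix='01' -> emit 'i', reset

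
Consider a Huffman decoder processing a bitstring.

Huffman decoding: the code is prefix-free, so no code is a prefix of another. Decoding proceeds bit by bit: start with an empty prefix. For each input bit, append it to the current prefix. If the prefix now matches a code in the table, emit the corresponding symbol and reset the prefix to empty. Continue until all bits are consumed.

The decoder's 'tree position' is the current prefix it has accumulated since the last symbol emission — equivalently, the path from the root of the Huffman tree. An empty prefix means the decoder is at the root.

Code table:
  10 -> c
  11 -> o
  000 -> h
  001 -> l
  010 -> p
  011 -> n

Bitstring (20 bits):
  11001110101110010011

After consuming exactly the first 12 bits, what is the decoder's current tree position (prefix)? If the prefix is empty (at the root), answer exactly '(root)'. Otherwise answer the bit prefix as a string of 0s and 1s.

Bit 0: prefix='1' (no match yet)
Bit 1: prefix='11' -> emit 'o', reset
Bit 2: prefix='0' (no match yet)
Bit 3: prefix='00' (no match yet)
Bit 4: prefix='001' -> emit 'l', reset
Bit 5: prefix='1' (no match yet)
Bit 6: prefix='11' -> emit 'o', reset
Bit 7: prefix='0' (no match yet)
Bit 8: prefix='01' (no match yet)
Bit 9: prefix='010' -> emit 'p', reset
Bit 10: prefix='1' (no match yet)
Bit 11: prefix='11' -> emit 'o', reset

Answer: (root)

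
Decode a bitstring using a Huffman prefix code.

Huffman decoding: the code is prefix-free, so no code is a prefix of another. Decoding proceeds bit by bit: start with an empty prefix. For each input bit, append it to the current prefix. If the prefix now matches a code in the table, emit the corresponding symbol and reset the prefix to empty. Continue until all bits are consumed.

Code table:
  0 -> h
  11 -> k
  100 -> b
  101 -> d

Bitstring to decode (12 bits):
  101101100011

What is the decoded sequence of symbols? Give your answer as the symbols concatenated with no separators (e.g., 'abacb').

Answer: ddbhk

Derivation:
Bit 0: prefix='1' (no match yet)
Bit 1: prefix='10' (no match yet)
Bit 2: prefix='101' -> emit 'd', reset
Bit 3: prefix='1' (no match yet)
Bit 4: prefix='10' (no match yet)
Bit 5: prefix='101' -> emit 'd', reset
Bit 6: prefix='1' (no match yet)
Bit 7: prefix='10' (no match yet)
Bit 8: prefix='100' -> emit 'b', reset
Bit 9: prefix='0' -> emit 'h', reset
Bit 10: prefix='1' (no match yet)
Bit 11: prefix='11' -> emit 'k', reset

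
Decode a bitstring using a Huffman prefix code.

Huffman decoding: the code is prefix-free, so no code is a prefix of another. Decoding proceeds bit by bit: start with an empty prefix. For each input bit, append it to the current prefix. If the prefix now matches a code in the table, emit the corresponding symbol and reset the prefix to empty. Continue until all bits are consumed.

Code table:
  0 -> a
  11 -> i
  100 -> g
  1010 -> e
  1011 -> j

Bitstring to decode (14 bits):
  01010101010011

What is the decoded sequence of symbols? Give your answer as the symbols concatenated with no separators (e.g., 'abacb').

Answer: aeegi

Derivation:
Bit 0: prefix='0' -> emit 'a', reset
Bit 1: prefix='1' (no match yet)
Bit 2: prefix='10' (no match yet)
Bit 3: prefix='101' (no match yet)
Bit 4: prefix='1010' -> emit 'e', reset
Bit 5: prefix='1' (no match yet)
Bit 6: prefix='10' (no match yet)
Bit 7: prefix='101' (no match yet)
Bit 8: prefix='1010' -> emit 'e', reset
Bit 9: prefix='1' (no match yet)
Bit 10: prefix='10' (no match yet)
Bit 11: prefix='100' -> emit 'g', reset
Bit 12: prefix='1' (no match yet)
Bit 13: prefix='11' -> emit 'i', reset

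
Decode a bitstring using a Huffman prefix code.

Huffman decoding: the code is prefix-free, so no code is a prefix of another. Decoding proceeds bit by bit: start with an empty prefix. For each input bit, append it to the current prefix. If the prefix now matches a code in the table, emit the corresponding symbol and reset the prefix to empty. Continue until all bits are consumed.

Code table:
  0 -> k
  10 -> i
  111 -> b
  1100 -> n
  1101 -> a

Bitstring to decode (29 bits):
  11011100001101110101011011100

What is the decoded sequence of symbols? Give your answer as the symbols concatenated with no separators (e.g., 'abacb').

Answer: ankkaakian

Derivation:
Bit 0: prefix='1' (no match yet)
Bit 1: prefix='11' (no match yet)
Bit 2: prefix='110' (no match yet)
Bit 3: prefix='1101' -> emit 'a', reset
Bit 4: prefix='1' (no match yet)
Bit 5: prefix='11' (no match yet)
Bit 6: prefix='110' (no match yet)
Bit 7: prefix='1100' -> emit 'n', reset
Bit 8: prefix='0' -> emit 'k', reset
Bit 9: prefix='0' -> emit 'k', reset
Bit 10: prefix='1' (no match yet)
Bit 11: prefix='11' (no match yet)
Bit 12: prefix='110' (no match yet)
Bit 13: prefix='1101' -> emit 'a', reset
Bit 14: prefix='1' (no match yet)
Bit 15: prefix='11' (no match yet)
Bit 16: prefix='110' (no match yet)
Bit 17: prefix='1101' -> emit 'a', reset
Bit 18: prefix='0' -> emit 'k', reset
Bit 19: prefix='1' (no match yet)
Bit 20: prefix='10' -> emit 'i', reset
Bit 21: prefix='1' (no match yet)
Bit 22: prefix='11' (no match yet)
Bit 23: prefix='110' (no match yet)
Bit 24: prefix='1101' -> emit 'a', reset
Bit 25: prefix='1' (no match yet)
Bit 26: prefix='11' (no match yet)
Bit 27: prefix='110' (no match yet)
Bit 28: prefix='1100' -> emit 'n', reset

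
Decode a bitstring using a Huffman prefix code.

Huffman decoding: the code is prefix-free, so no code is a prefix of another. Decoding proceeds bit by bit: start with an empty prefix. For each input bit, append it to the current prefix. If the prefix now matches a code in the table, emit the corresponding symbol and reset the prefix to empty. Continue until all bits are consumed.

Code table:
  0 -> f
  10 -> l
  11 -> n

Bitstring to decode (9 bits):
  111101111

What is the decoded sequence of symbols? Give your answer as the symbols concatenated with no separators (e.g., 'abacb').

Bit 0: prefix='1' (no match yet)
Bit 1: prefix='11' -> emit 'n', reset
Bit 2: prefix='1' (no match yet)
Bit 3: prefix='11' -> emit 'n', reset
Bit 4: prefix='0' -> emit 'f', reset
Bit 5: prefix='1' (no match yet)
Bit 6: prefix='11' -> emit 'n', reset
Bit 7: prefix='1' (no match yet)
Bit 8: prefix='11' -> emit 'n', reset

Answer: nnfnn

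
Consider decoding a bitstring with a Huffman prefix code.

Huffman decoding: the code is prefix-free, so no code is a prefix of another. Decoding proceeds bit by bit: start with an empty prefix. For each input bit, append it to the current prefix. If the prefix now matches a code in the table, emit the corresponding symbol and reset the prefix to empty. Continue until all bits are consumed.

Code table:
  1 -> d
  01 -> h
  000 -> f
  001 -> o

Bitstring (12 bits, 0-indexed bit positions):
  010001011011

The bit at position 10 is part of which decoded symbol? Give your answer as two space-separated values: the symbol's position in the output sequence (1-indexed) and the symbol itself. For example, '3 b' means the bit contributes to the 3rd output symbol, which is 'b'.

Bit 0: prefix='0' (no match yet)
Bit 1: prefix='01' -> emit 'h', reset
Bit 2: prefix='0' (no match yet)
Bit 3: prefix='00' (no match yet)
Bit 4: prefix='000' -> emit 'f', reset
Bit 5: prefix='1' -> emit 'd', reset
Bit 6: prefix='0' (no match yet)
Bit 7: prefix='01' -> emit 'h', reset
Bit 8: prefix='1' -> emit 'd', reset
Bit 9: prefix='0' (no match yet)
Bit 10: prefix='01' -> emit 'h', reset
Bit 11: prefix='1' -> emit 'd', reset

Answer: 6 h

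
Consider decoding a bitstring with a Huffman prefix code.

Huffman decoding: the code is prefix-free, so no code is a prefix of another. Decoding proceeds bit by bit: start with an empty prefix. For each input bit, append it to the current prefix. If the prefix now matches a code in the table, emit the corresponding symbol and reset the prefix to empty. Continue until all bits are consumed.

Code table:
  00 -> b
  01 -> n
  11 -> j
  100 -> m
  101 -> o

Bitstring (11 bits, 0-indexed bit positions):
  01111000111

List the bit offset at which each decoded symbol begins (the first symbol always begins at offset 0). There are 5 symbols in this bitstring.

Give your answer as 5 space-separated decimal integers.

Answer: 0 2 4 7 9

Derivation:
Bit 0: prefix='0' (no match yet)
Bit 1: prefix='01' -> emit 'n', reset
Bit 2: prefix='1' (no match yet)
Bit 3: prefix='11' -> emit 'j', reset
Bit 4: prefix='1' (no match yet)
Bit 5: prefix='10' (no match yet)
Bit 6: prefix='100' -> emit 'm', reset
Bit 7: prefix='0' (no match yet)
Bit 8: prefix='01' -> emit 'n', reset
Bit 9: prefix='1' (no match yet)
Bit 10: prefix='11' -> emit 'j', reset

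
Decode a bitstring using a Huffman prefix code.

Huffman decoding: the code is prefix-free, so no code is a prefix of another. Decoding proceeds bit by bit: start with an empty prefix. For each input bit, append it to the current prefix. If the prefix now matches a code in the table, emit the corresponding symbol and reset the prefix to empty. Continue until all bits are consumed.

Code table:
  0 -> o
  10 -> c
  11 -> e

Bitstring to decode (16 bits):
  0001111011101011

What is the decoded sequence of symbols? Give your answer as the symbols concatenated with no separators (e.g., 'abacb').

Bit 0: prefix='0' -> emit 'o', reset
Bit 1: prefix='0' -> emit 'o', reset
Bit 2: prefix='0' -> emit 'o', reset
Bit 3: prefix='1' (no match yet)
Bit 4: prefix='11' -> emit 'e', reset
Bit 5: prefix='1' (no match yet)
Bit 6: prefix='11' -> emit 'e', reset
Bit 7: prefix='0' -> emit 'o', reset
Bit 8: prefix='1' (no match yet)
Bit 9: prefix='11' -> emit 'e', reset
Bit 10: prefix='1' (no match yet)
Bit 11: prefix='10' -> emit 'c', reset
Bit 12: prefix='1' (no match yet)
Bit 13: prefix='10' -> emit 'c', reset
Bit 14: prefix='1' (no match yet)
Bit 15: prefix='11' -> emit 'e', reset

Answer: oooeeoecce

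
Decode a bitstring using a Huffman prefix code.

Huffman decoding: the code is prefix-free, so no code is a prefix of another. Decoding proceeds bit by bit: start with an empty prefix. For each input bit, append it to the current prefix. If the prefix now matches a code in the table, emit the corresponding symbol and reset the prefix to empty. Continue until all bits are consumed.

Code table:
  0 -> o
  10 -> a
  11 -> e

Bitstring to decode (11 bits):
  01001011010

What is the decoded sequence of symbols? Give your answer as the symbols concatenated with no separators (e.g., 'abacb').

Answer: oaoaeoa

Derivation:
Bit 0: prefix='0' -> emit 'o', reset
Bit 1: prefix='1' (no match yet)
Bit 2: prefix='10' -> emit 'a', reset
Bit 3: prefix='0' -> emit 'o', reset
Bit 4: prefix='1' (no match yet)
Bit 5: prefix='10' -> emit 'a', reset
Bit 6: prefix='1' (no match yet)
Bit 7: prefix='11' -> emit 'e', reset
Bit 8: prefix='0' -> emit 'o', reset
Bit 9: prefix='1' (no match yet)
Bit 10: prefix='10' -> emit 'a', reset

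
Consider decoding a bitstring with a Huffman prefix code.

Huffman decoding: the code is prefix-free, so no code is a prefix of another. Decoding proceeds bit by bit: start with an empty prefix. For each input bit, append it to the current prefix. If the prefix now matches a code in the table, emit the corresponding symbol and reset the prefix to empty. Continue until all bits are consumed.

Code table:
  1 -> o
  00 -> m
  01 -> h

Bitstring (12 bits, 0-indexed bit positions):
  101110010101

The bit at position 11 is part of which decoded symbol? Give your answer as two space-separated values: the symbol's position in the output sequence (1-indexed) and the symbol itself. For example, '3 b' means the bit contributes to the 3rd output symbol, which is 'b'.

Answer: 8 h

Derivation:
Bit 0: prefix='1' -> emit 'o', reset
Bit 1: prefix='0' (no match yet)
Bit 2: prefix='01' -> emit 'h', reset
Bit 3: prefix='1' -> emit 'o', reset
Bit 4: prefix='1' -> emit 'o', reset
Bit 5: prefix='0' (no match yet)
Bit 6: prefix='00' -> emit 'm', reset
Bit 7: prefix='1' -> emit 'o', reset
Bit 8: prefix='0' (no match yet)
Bit 9: prefix='01' -> emit 'h', reset
Bit 10: prefix='0' (no match yet)
Bit 11: prefix='01' -> emit 'h', reset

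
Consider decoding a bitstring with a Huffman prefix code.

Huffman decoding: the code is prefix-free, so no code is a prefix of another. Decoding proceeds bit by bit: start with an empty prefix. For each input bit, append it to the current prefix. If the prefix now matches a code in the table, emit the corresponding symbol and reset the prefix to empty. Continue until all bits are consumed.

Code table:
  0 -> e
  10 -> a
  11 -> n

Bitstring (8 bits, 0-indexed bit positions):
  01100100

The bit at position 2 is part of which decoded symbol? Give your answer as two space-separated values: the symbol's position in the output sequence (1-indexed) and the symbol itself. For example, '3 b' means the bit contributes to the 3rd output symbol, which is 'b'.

Bit 0: prefix='0' -> emit 'e', reset
Bit 1: prefix='1' (no match yet)
Bit 2: prefix='11' -> emit 'n', reset
Bit 3: prefix='0' -> emit 'e', reset
Bit 4: prefix='0' -> emit 'e', reset
Bit 5: prefix='1' (no match yet)
Bit 6: prefix='10' -> emit 'a', reset

Answer: 2 n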